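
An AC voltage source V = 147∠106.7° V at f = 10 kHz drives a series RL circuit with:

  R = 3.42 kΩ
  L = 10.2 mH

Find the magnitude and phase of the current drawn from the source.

Step 1 — Angular frequency: ω = 2π·f = 2π·1e+04 = 6.283e+04 rad/s.
Step 2 — Component impedances:
  R: Z = R = 3420 Ω
  L: Z = jωL = j·6.283e+04·0.0102 = 0 + j640.9 Ω
Step 3 — Series combination: Z_total = R + L = 3420 + j640.9 Ω = 3480∠10.6° Ω.
Step 4 — Source phasor: V = 147∠106.7° V = -42.24 + j140.8 V.
Step 5 — Ohm's law: I = V / Z_total = (-42.24 + j140.8) / (3420 + j640.9) = -0.004479 + j0.04201 A.
Step 6 — Convert to polar: |I| = 0.04225 A, ∠I = 96.1°.

I = 0.04225∠96.1° A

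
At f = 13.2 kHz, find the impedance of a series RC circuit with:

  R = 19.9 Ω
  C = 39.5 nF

Step 1 — Angular frequency: ω = 2π·f = 2π·1.32e+04 = 8.294e+04 rad/s.
Step 2 — Component impedances:
  R: Z = R = 19.9 Ω
  C: Z = 1/(jωC) = -j/(ω·C) = 0 - j305.2 Ω
Step 3 — Series combination: Z_total = R + C = 19.9 - j305.2 Ω = 305.9∠-86.3° Ω.

Z = 19.9 - j305.2 Ω = 305.9∠-86.3° Ω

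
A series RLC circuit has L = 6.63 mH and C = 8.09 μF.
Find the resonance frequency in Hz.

Step 1 — Resonance condition Im(Z)=0 gives ω₀ = 1/√(LC).
Step 2 — ω₀ = 1/√(0.00663·8.09e-06) = 4318 rad/s.
Step 3 — f₀ = ω₀/(2π) = 687.2 Hz.

f₀ = 687.2 Hz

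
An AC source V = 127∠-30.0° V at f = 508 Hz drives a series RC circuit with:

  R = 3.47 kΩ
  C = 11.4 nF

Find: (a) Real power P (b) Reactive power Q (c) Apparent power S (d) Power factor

Step 1 — Angular frequency: ω = 2π·f = 2π·508 = 3192 rad/s.
Step 2 — Component impedances:
  R: Z = R = 3470 Ω
  C: Z = 1/(jωC) = -j/(ω·C) = 0 - j2.748e+04 Ω
Step 3 — Series combination: Z_total = R + C = 3470 - j2.748e+04 Ω = 2.77e+04∠-82.8° Ω.
Step 4 — Source phasor: V = 127∠-30.0° V = 110 - j63.5 V.
Step 5 — Current: I = V / Z = 0.002772 + j0.003652 A = 0.004585∠52.8° A.
Step 6 — Complex power: S = V·I* = 0.07294 - j0.5777 VA.
Step 7 — Real power: P = Re(S) = 0.07294 W.
Step 8 — Reactive power: Q = Im(S) = -0.5777 VAR.
Step 9 — Apparent power: |S| = 0.5823 VA.
Step 10 — Power factor: PF = P/|S| = 0.1253 (leading).

(a) P = 0.07294 W  (b) Q = -0.5777 VAR  (c) S = 0.5823 VA  (d) PF = 0.1253 (leading)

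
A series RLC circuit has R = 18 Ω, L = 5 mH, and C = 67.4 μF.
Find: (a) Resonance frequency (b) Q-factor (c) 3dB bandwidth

Step 1 — Resonance condition Im(Z)=0 gives ω₀ = 1/√(LC).
Step 2 — ω₀ = 1/√(0.005·6.74e-05) = 1723 rad/s.
Step 3 — f₀ = ω₀/(2π) = 274.2 Hz.
Step 4 — Series Q: Q = ω₀L/R = 1723·0.005/18 = 0.4785.
Step 5 — 3dB bandwidth: Δω = ω₀/Q = 3600 rad/s; BW = Δω/(2π) = 573 Hz.

(a) f₀ = 274.2 Hz  (b) Q = 0.4785  (c) BW = 573 Hz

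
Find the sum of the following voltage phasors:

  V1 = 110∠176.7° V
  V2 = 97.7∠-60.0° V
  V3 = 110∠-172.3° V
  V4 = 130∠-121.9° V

Step 1 — Convert each phasor to rectangular form:
  V1 = 110·(cos(176.7°) + j·sin(176.7°)) = -109.8 + j6.332 V
  V2 = 97.7·(cos(-60.0°) + j·sin(-60.0°)) = 48.85 - j84.61 V
  V3 = 110·(cos(-172.3°) + j·sin(-172.3°)) = -109 - j14.74 V
  V4 = 130·(cos(-121.9°) + j·sin(-121.9°)) = -68.7 - j110.4 V
Step 2 — Sum components: V_total = -238.7 - j203.4 V.
Step 3 — Convert to polar: |V_total| = 313.6 V, ∠V_total = -139.6°.

V_total = 313.6∠-139.6° V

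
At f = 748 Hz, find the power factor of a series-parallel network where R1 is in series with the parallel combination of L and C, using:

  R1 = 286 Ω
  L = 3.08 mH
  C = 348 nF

Step 1 — Angular frequency: ω = 2π·f = 2π·748 = 4700 rad/s.
Step 2 — Component impedances:
  R1: Z = R = 286 Ω
  L: Z = jωL = j·4700·0.00308 = 0 + j14.48 Ω
  C: Z = 1/(jωC) = -j/(ω·C) = 0 - j611.4 Ω
Step 3 — Parallel branch: L || C = 1/(1/L + 1/C) = 0 + j14.83 Ω.
Step 4 — Series with R1: Z_total = R1 + (L || C) = 286 + j14.83 Ω = 286.4∠3.0° Ω.
Step 5 — Power factor: PF = cos(φ) = Re(Z)/|Z| = 286/286.38 = 0.9987.
Step 6 — Type: Im(Z) = 14.83 ⇒ lagging (phase φ = 3.0°).

PF = 0.9987 (lagging, φ = 3.0°)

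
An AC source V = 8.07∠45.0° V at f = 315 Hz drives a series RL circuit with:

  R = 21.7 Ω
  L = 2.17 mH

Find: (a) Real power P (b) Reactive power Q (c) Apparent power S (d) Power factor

Step 1 — Angular frequency: ω = 2π·f = 2π·315 = 1979 rad/s.
Step 2 — Component impedances:
  R: Z = R = 21.7 Ω
  L: Z = jωL = j·1979·0.00217 = 0 + j4.295 Ω
Step 3 — Series combination: Z_total = R + L = 21.7 + j4.295 Ω = 22.12∠11.2° Ω.
Step 4 — Source phasor: V = 8.07∠45.0° V = 5.706 + j5.706 V.
Step 5 — Current: I = V / Z = 0.3031 + j0.203 A = 0.3648∠33.8° A.
Step 6 — Complex power: S = V·I* = 2.888 + j0.5716 VA.
Step 7 — Real power: P = Re(S) = 2.888 W.
Step 8 — Reactive power: Q = Im(S) = 0.5716 VAR.
Step 9 — Apparent power: |S| = 2.944 VA.
Step 10 — Power factor: PF = P/|S| = 0.981 (lagging).

(a) P = 2.888 W  (b) Q = 0.5716 VAR  (c) S = 2.944 VA  (d) PF = 0.981 (lagging)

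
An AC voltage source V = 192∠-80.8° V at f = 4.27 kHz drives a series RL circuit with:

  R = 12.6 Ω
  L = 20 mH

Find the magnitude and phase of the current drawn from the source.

Step 1 — Angular frequency: ω = 2π·f = 2π·4270 = 2.683e+04 rad/s.
Step 2 — Component impedances:
  R: Z = R = 12.6 Ω
  L: Z = jωL = j·2.683e+04·0.02 = 0 + j536.6 Ω
Step 3 — Series combination: Z_total = R + L = 12.6 + j536.6 Ω = 536.7∠88.7° Ω.
Step 4 — Source phasor: V = 192∠-80.8° V = 30.7 - j189.5 V.
Step 5 — Ohm's law: I = V / Z_total = (30.7 - j189.5) / (12.6 + j536.6) = -0.3517 - j0.06547 A.
Step 6 — Convert to polar: |I| = 0.3577 A, ∠I = -169.5°.

I = 0.3577∠-169.5° A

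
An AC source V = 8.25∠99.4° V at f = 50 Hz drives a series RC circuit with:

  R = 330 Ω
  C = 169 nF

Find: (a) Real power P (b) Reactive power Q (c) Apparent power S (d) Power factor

Step 1 — Angular frequency: ω = 2π·f = 2π·50 = 314.2 rad/s.
Step 2 — Component impedances:
  R: Z = R = 330 Ω
  C: Z = 1/(jωC) = -j/(ω·C) = 0 - j1.883e+04 Ω
Step 3 — Series combination: Z_total = R + C = 330 - j1.883e+04 Ω = 1.884e+04∠-89.0° Ω.
Step 4 — Source phasor: V = 8.25∠99.4° V = -1.347 + j8.139 V.
Step 5 — Current: I = V / Z = -0.0004333 - j6.395e-05 A = 0.0004379∠-171.6° A.
Step 6 — Complex power: S = V·I* = 6.329e-05 - j0.003613 VA.
Step 7 — Real power: P = Re(S) = 6.329e-05 W.
Step 8 — Reactive power: Q = Im(S) = -0.003613 VAR.
Step 9 — Apparent power: |S| = 0.003613 VA.
Step 10 — Power factor: PF = P/|S| = 0.01752 (leading).

(a) P = 6.329e-05 W  (b) Q = -0.003613 VAR  (c) S = 0.003613 VA  (d) PF = 0.01752 (leading)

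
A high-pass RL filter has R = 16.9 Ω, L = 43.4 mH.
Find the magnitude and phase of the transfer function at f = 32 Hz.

Step 1 — Angular frequency: ω = 2π·32 = 201.1 rad/s.
Step 2 — Transfer function: H(jω) = jωL/(R + jωL).
Step 3 — Numerator jωL = j·8.726; denominator R + jωL = 16.9 + j8.726.
Step 4 — H = 0.2105 + j0.4077.
Step 5 — Magnitude: |H| = 0.4588 (-6.8 dB); phase: φ = 62.7°.

|H| = 0.4588 (-6.8 dB), φ = 62.7°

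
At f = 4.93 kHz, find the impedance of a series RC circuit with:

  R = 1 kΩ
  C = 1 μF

Step 1 — Angular frequency: ω = 2π·f = 2π·4930 = 3.098e+04 rad/s.
Step 2 — Component impedances:
  R: Z = R = 1000 Ω
  C: Z = 1/(jωC) = -j/(ω·C) = 0 - j32.28 Ω
Step 3 — Series combination: Z_total = R + C = 1000 - j32.28 Ω = 1001∠-1.8° Ω.

Z = 1000 - j32.28 Ω = 1001∠-1.8° Ω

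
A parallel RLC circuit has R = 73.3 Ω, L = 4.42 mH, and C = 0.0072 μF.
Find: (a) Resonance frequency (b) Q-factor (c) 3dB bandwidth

Step 1 — Resonance: ω₀ = 1/√(LC) = 1/√(0.00442·7.2e-09) = 1.773e+05 rad/s.
Step 2 — f₀ = ω₀/(2π) = 2.821e+04 Hz.
Step 3 — Parallel Q: Q = R/(ω₀L) = 73.3/(1.773e+05·0.00442) = 0.09355.
Step 4 — Bandwidth: Δω = ω₀/Q = 1.895e+06 rad/s; BW = Δω/(2π) = 3.016e+05 Hz.

(a) f₀ = 2.821e+04 Hz  (b) Q = 0.09355  (c) BW = 3.016e+05 Hz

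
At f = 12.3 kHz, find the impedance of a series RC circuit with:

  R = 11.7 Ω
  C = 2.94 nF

Step 1 — Angular frequency: ω = 2π·f = 2π·1.23e+04 = 7.728e+04 rad/s.
Step 2 — Component impedances:
  R: Z = R = 11.7 Ω
  C: Z = 1/(jωC) = -j/(ω·C) = 0 - j4401 Ω
Step 3 — Series combination: Z_total = R + C = 11.7 - j4401 Ω = 4401∠-89.8° Ω.

Z = 11.7 - j4401 Ω = 4401∠-89.8° Ω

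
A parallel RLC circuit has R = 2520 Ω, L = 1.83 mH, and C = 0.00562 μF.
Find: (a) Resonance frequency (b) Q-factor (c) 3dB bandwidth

Step 1 — Resonance: ω₀ = 1/√(LC) = 1/√(0.00183·5.62e-09) = 3.118e+05 rad/s.
Step 2 — f₀ = ω₀/(2π) = 4.963e+04 Hz.
Step 3 — Parallel Q: Q = R/(ω₀L) = 2520/(3.118e+05·0.00183) = 4.416.
Step 4 — Bandwidth: Δω = ω₀/Q = 7.061e+04 rad/s; BW = Δω/(2π) = 1.124e+04 Hz.

(a) f₀ = 4.963e+04 Hz  (b) Q = 4.416  (c) BW = 1.124e+04 Hz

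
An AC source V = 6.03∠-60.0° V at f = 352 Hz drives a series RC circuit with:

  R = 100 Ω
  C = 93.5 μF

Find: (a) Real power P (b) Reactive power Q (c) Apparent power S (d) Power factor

Step 1 — Angular frequency: ω = 2π·f = 2π·352 = 2212 rad/s.
Step 2 — Component impedances:
  R: Z = R = 100 Ω
  C: Z = 1/(jωC) = -j/(ω·C) = 0 - j4.836 Ω
Step 3 — Series combination: Z_total = R + C = 100 - j4.836 Ω = 100.1∠-2.8° Ω.
Step 4 — Source phasor: V = 6.03∠-60.0° V = 3.015 - j5.222 V.
Step 5 — Current: I = V / Z = 0.0326 - j0.05064 A = 0.06023∠-57.2° A.
Step 6 — Complex power: S = V·I* = 0.3628 - j0.01754 VA.
Step 7 — Real power: P = Re(S) = 0.3628 W.
Step 8 — Reactive power: Q = Im(S) = -0.01754 VAR.
Step 9 — Apparent power: |S| = 0.3632 VA.
Step 10 — Power factor: PF = P/|S| = 0.9988 (leading).

(a) P = 0.3628 W  (b) Q = -0.01754 VAR  (c) S = 0.3632 VA  (d) PF = 0.9988 (leading)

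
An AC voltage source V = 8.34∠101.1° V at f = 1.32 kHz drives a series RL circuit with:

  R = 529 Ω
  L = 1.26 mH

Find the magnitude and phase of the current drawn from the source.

Step 1 — Angular frequency: ω = 2π·f = 2π·1320 = 8294 rad/s.
Step 2 — Component impedances:
  R: Z = R = 529 Ω
  L: Z = jωL = j·8294·0.00126 = 0 + j10.45 Ω
Step 3 — Series combination: Z_total = R + L = 529 + j10.45 Ω = 529.1∠1.1° Ω.
Step 4 — Source phasor: V = 8.34∠101.1° V = -1.606 + j8.184 V.
Step 5 — Ohm's law: I = V / Z_total = (-1.606 + j8.184) / (529 + j10.45) = -0.002729 + j0.01552 A.
Step 6 — Convert to polar: |I| = 0.01576 A, ∠I = 100.0°.

I = 0.01576∠100.0° A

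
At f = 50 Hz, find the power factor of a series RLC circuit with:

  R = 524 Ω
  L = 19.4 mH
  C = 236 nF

Step 1 — Angular frequency: ω = 2π·f = 2π·50 = 314.2 rad/s.
Step 2 — Component impedances:
  R: Z = R = 524 Ω
  L: Z = jωL = j·314.2·0.0194 = 0 + j6.095 Ω
  C: Z = 1/(jωC) = -j/(ω·C) = 0 - j1.349e+04 Ω
Step 3 — Series combination: Z_total = R + L + C = 524 - j1.348e+04 Ω = 1.349e+04∠-87.8° Ω.
Step 4 — Power factor: PF = cos(φ) = Re(Z)/|Z| = 524/1.349e+04 = 0.03884.
Step 5 — Type: Im(Z) = -1.348e+04 ⇒ leading (phase φ = -87.8°).

PF = 0.03884 (leading, φ = -87.8°)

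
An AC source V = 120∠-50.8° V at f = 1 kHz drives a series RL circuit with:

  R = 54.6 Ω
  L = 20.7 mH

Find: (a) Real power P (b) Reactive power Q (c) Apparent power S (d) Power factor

Step 1 — Angular frequency: ω = 2π·f = 2π·1000 = 6283 rad/s.
Step 2 — Component impedances:
  R: Z = R = 54.6 Ω
  L: Z = jωL = j·6283·0.0207 = 0 + j130.1 Ω
Step 3 — Series combination: Z_total = R + L = 54.6 + j130.1 Ω = 141.1∠67.2° Ω.
Step 4 — Source phasor: V = 120∠-50.8° V = 75.84 - j92.99 V.
Step 5 — Current: I = V / Z = -0.3997 - j0.7509 A = 0.8507∠-118.0° A.
Step 6 — Complex power: S = V·I* = 39.51 + j94.13 VA.
Step 7 — Real power: P = Re(S) = 39.51 W.
Step 8 — Reactive power: Q = Im(S) = 94.13 VAR.
Step 9 — Apparent power: |S| = 102.1 VA.
Step 10 — Power factor: PF = P/|S| = 0.3871 (lagging).

(a) P = 39.51 W  (b) Q = 94.13 VAR  (c) S = 102.1 VA  (d) PF = 0.3871 (lagging)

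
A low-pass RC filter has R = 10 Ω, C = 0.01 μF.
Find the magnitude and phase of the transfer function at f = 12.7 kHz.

Step 1 — Angular frequency: ω = 2π·1.27e+04 = 7.98e+04 rad/s.
Step 2 — Transfer function: H(jω) = 1/(1 + jωRC).
Step 3 — Denominator: 1 + jωRC = 1 + j·7.98e+04·10·1e-08 = 1 + j0.00798.
Step 4 — H = 0.9999 - j0.007979.
Step 5 — Magnitude: |H| = 1 (-0.0 dB); phase: φ = -0.5°.

|H| = 1 (-0.0 dB), φ = -0.5°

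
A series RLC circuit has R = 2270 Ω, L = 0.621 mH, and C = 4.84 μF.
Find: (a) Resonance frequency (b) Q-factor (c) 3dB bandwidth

Step 1 — Resonance condition Im(Z)=0 gives ω₀ = 1/√(LC).
Step 2 — ω₀ = 1/√(0.000621·4.84e-06) = 1.824e+04 rad/s.
Step 3 — f₀ = ω₀/(2π) = 2903 Hz.
Step 4 — Series Q: Q = ω₀L/R = 1.824e+04·0.000621/2270 = 0.00499.
Step 5 — 3dB bandwidth: Δω = ω₀/Q = 3.655e+06 rad/s; BW = Δω/(2π) = 5.818e+05 Hz.

(a) f₀ = 2903 Hz  (b) Q = 0.00499  (c) BW = 5.818e+05 Hz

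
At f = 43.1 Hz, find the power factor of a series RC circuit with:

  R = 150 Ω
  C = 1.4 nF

Step 1 — Angular frequency: ω = 2π·f = 2π·43.1 = 270.8 rad/s.
Step 2 — Component impedances:
  R: Z = R = 150 Ω
  C: Z = 1/(jωC) = -j/(ω·C) = 0 - j2.638e+06 Ω
Step 3 — Series combination: Z_total = R + C = 150 - j2.638e+06 Ω = 2.638e+06∠-90.0° Ω.
Step 4 — Power factor: PF = cos(φ) = Re(Z)/|Z| = 150/2.6376e+06 = 5.687e-05.
Step 5 — Type: Im(Z) = -2.638e+06 ⇒ leading (phase φ = -90.0°).

PF = 5.687e-05 (leading, φ = -90.0°)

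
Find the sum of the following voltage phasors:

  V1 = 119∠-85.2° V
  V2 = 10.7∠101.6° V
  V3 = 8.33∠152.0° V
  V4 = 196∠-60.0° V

Step 1 — Convert each phasor to rectangular form:
  V1 = 119·(cos(-85.2°) + j·sin(-85.2°)) = 9.958 - j118.6 V
  V2 = 10.7·(cos(101.6°) + j·sin(101.6°)) = -2.152 + j10.48 V
  V3 = 8.33·(cos(152.0°) + j·sin(152.0°)) = -7.355 + j3.911 V
  V4 = 196·(cos(-60.0°) + j·sin(-60.0°)) = 98 - j169.7 V
Step 2 — Sum components: V_total = 98.45 - j273.9 V.
Step 3 — Convert to polar: |V_total| = 291.1 V, ∠V_total = -70.2°.

V_total = 291.1∠-70.2° V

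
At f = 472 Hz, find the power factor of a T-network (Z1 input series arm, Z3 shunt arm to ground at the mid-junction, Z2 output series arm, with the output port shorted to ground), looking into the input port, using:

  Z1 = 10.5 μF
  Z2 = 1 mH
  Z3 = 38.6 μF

Step 1 — Angular frequency: ω = 2π·f = 2π·472 = 2966 rad/s.
Step 2 — Component impedances:
  Z1: Z = 1/(jωC) = -j/(ω·C) = 0 - j32.11 Ω
  Z2: Z = jωL = j·2966·0.001 = 0 + j2.966 Ω
  Z3: Z = 1/(jωC) = -j/(ω·C) = 0 - j8.736 Ω
Step 3 — With the output port shorted to ground, the output series arm Z2 runs from the junction to ground; the shunt arm Z3 also runs from the junction to ground. They appear in parallel: Z3 || Z2 = 0 + j4.49 Ω.
Step 4 — Series with input arm Z1: Z_in = Z1 + (Z3 || Z2) = 0 - j27.62 Ω = 27.62∠-90.0° Ω.
Step 5 — Power factor: PF = cos(φ) = Re(Z)/|Z| = 0/27.62 = 0.
Step 6 — Type: Im(Z) = -27.62 ⇒ leading (phase φ = -90.0°).

PF = 0 (leading, φ = -90.0°)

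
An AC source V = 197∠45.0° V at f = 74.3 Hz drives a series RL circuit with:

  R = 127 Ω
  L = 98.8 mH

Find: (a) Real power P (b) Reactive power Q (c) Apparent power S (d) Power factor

Step 1 — Angular frequency: ω = 2π·f = 2π·74.3 = 466.8 rad/s.
Step 2 — Component impedances:
  R: Z = R = 127 Ω
  L: Z = jωL = j·466.8·0.0988 = 0 + j46.12 Ω
Step 3 — Series combination: Z_total = R + L = 127 + j46.12 Ω = 135.1∠20.0° Ω.
Step 4 — Source phasor: V = 197∠45.0° V = 139.3 + j139.3 V.
Step 5 — Current: I = V / Z = 1.321 + j0.6171 A = 1.458∠25.0° A.
Step 6 — Complex power: S = V·I* = 270 + j98.05 VA.
Step 7 — Real power: P = Re(S) = 270 W.
Step 8 — Reactive power: Q = Im(S) = 98.05 VAR.
Step 9 — Apparent power: |S| = 287.2 VA.
Step 10 — Power factor: PF = P/|S| = 0.9399 (lagging).

(a) P = 270 W  (b) Q = 98.05 VAR  (c) S = 287.2 VA  (d) PF = 0.9399 (lagging)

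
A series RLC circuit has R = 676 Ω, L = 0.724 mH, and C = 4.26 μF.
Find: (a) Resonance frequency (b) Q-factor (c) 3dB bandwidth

Step 1 — Resonance: ω₀ = 1/√(LC) = 1/√(0.000724·4.26e-06) = 1.801e+04 rad/s.
Step 2 — f₀ = ω₀/(2π) = 2866 Hz.
Step 3 — Series Q: Q = ω₀L/R = 1.801e+04·0.000724/676 = 0.01928.
Step 4 — Bandwidth: Δω = ω₀/Q = 9.337e+05 rad/s; BW = Δω/(2π) = 1.486e+05 Hz.

(a) f₀ = 2866 Hz  (b) Q = 0.01928  (c) BW = 1.486e+05 Hz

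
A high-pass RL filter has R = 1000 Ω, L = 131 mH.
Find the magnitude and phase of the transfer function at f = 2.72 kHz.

Step 1 — Angular frequency: ω = 2π·2720 = 1.709e+04 rad/s.
Step 2 — Transfer function: H(jω) = jωL/(R + jωL).
Step 3 — Numerator jωL = j·2239; denominator R + jωL = 1000 + j2239.
Step 4 — H = 0.8337 + j0.3724.
Step 5 — Magnitude: |H| = 0.9131 (-0.8 dB); phase: φ = 24.1°.

|H| = 0.9131 (-0.8 dB), φ = 24.1°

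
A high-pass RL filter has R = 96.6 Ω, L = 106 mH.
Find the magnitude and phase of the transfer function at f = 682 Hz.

Step 1 — Angular frequency: ω = 2π·682 = 4285 rad/s.
Step 2 — Transfer function: H(jω) = jωL/(R + jωL).
Step 3 — Numerator jωL = j·454.2; denominator R + jωL = 96.6 + j454.2.
Step 4 — H = 0.9567 + j0.2035.
Step 5 — Magnitude: |H| = 0.9781 (-0.2 dB); phase: φ = 12.0°.

|H| = 0.9781 (-0.2 dB), φ = 12.0°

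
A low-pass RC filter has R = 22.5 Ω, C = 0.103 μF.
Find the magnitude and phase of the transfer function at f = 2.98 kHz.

Step 1 — Angular frequency: ω = 2π·2980 = 1.872e+04 rad/s.
Step 2 — Transfer function: H(jω) = 1/(1 + jωRC).
Step 3 — Denominator: 1 + jωRC = 1 + j·1.872e+04·22.5·1.03e-07 = 1 + j0.04339.
Step 4 — H = 0.9981 - j0.04331.
Step 5 — Magnitude: |H| = 0.9991 (-0.0 dB); phase: φ = -2.5°.

|H| = 0.9991 (-0.0 dB), φ = -2.5°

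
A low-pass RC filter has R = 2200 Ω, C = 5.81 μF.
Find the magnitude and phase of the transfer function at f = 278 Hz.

Step 1 — Angular frequency: ω = 2π·278 = 1747 rad/s.
Step 2 — Transfer function: H(jω) = 1/(1 + jωRC).
Step 3 — Denominator: 1 + jωRC = 1 + j·1747·2200·5.81e-06 = 1 + j22.33.
Step 4 — H = 0.002002 - j0.0447.
Step 5 — Magnitude: |H| = 0.04474 (-27.0 dB); phase: φ = -87.4°.

|H| = 0.04474 (-27.0 dB), φ = -87.4°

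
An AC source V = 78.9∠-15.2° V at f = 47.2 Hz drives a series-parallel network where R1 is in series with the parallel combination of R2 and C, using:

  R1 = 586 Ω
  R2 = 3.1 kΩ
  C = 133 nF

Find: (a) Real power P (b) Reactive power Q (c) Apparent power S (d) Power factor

Step 1 — Angular frequency: ω = 2π·f = 2π·47.2 = 296.6 rad/s.
Step 2 — Component impedances:
  R1: Z = R = 586 Ω
  R2: Z = R = 3100 Ω
  C: Z = 1/(jωC) = -j/(ω·C) = 0 - j2.535e+04 Ω
Step 3 — Parallel branch: R2 || C = 1/(1/R2 + 1/C) = 3054 - j373.5 Ω.
Step 4 — Series with R1: Z_total = R1 + (R2 || C) = 3640 - j373.5 Ω = 3659∠-5.9° Ω.
Step 5 — Source phasor: V = 78.9∠-15.2° V = 76.14 - j20.69 V.
Step 6 — Current: I = V / Z = 0.02127 - j0.0035 A = 0.02156∠-9.3° A.
Step 7 — Complex power: S = V·I* = 1.692 - j0.1736 VA.
Step 8 — Real power: P = Re(S) = 1.692 W.
Step 9 — Reactive power: Q = Im(S) = -0.1736 VAR.
Step 10 — Apparent power: |S| = 1.701 VA.
Step 11 — Power factor: PF = P/|S| = 0.9948 (leading).

(a) P = 1.692 W  (b) Q = -0.1736 VAR  (c) S = 1.701 VA  (d) PF = 0.9948 (leading)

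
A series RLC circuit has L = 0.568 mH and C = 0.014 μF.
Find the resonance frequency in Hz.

Step 1 — Resonance condition Im(Z)=0 gives ω₀ = 1/√(LC).
Step 2 — ω₀ = 1/√(0.000568·1.4e-08) = 3.546e+05 rad/s.
Step 3 — f₀ = ω₀/(2π) = 5.644e+04 Hz.

f₀ = 5.644e+04 Hz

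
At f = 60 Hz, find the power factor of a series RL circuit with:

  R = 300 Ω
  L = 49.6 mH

Step 1 — Angular frequency: ω = 2π·f = 2π·60 = 377 rad/s.
Step 2 — Component impedances:
  R: Z = R = 300 Ω
  L: Z = jωL = j·377·0.0496 = 0 + j18.7 Ω
Step 3 — Series combination: Z_total = R + L = 300 + j18.7 Ω = 300.6∠3.6° Ω.
Step 4 — Power factor: PF = cos(φ) = Re(Z)/|Z| = 300/300.58 = 0.9981.
Step 5 — Type: Im(Z) = 18.7 ⇒ lagging (phase φ = 3.6°).

PF = 0.9981 (lagging, φ = 3.6°)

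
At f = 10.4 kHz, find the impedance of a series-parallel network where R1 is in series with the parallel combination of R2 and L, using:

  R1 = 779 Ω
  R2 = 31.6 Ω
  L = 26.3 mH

Step 1 — Angular frequency: ω = 2π·f = 2π·1.04e+04 = 6.535e+04 rad/s.
Step 2 — Component impedances:
  R1: Z = R = 779 Ω
  R2: Z = R = 31.6 Ω
  L: Z = jωL = j·6.535e+04·0.0263 = 0 + j1719 Ω
Step 3 — Parallel branch: R2 || L = 1/(1/R2 + 1/L) = 31.59 + j0.5808 Ω.
Step 4 — Series with R1: Z_total = R1 + (R2 || L) = 810.6 + j0.5808 Ω = 810.6∠0.0° Ω.

Z = 810.6 + j0.5808 Ω = 810.6∠0.0° Ω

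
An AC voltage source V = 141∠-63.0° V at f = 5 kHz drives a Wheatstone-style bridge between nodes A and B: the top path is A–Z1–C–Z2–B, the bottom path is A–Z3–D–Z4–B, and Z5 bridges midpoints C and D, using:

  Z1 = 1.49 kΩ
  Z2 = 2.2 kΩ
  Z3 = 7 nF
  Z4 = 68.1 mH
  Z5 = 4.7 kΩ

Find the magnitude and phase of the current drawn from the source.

Step 1 — Angular frequency: ω = 2π·f = 2π·5000 = 3.142e+04 rad/s.
Step 2 — Component impedances:
  Z1: Z = R = 1490 Ω
  Z2: Z = R = 2200 Ω
  Z3: Z = 1/(jωC) = -j/(ω·C) = 0 - j4547 Ω
  Z4: Z = jωL = j·3.142e+04·0.0681 = 0 + j2139 Ω
  Z5: Z = R = 4700 Ω
Step 3 — Bridge requires nodal analysis (the Z5 bridge couples midpoints C and D, so the two paths cannot be reduced to a simple series/parallel combination). Setting node B to ground and injecting 1 A at node A, the 3-node admittance system at A, C, D solves to V_A = Z_AB = 1592 - j684.8 Ω = 1733∠-23.3° Ω.
Step 4 — Source phasor: V = 141∠-63.0° V = 64.01 - j125.6 V.
Step 5 — Ohm's law: I = V / Z_total = (64.01 - j125.6) / (1592 - j684.8) = 0.06258 - j0.052 A.
Step 6 — Convert to polar: |I| = 0.08136 A, ∠I = -39.7°.

I = 0.08136∠-39.7° A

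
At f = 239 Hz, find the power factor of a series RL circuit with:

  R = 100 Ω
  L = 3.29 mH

Step 1 — Angular frequency: ω = 2π·f = 2π·239 = 1502 rad/s.
Step 2 — Component impedances:
  R: Z = R = 100 Ω
  L: Z = jωL = j·1502·0.00329 = 0 + j4.941 Ω
Step 3 — Series combination: Z_total = R + L = 100 + j4.941 Ω = 100.1∠2.8° Ω.
Step 4 — Power factor: PF = cos(φ) = Re(Z)/|Z| = 100/100.12 = 0.9988.
Step 5 — Type: Im(Z) = 4.941 ⇒ lagging (phase φ = 2.8°).

PF = 0.9988 (lagging, φ = 2.8°)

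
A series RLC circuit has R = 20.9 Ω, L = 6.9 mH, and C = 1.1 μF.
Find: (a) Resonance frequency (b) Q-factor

Step 1 — Resonance condition Im(Z)=0 gives ω₀ = 1/√(LC).
Step 2 — ω₀ = 1/√(0.0069·1.1e-06) = 1.148e+04 rad/s.
Step 3 — f₀ = ω₀/(2π) = 1827 Hz.
Step 4 — Series Q: Q = ω₀L/R = 1.148e+04·0.0069/20.9 = 3.79.

(a) f₀ = 1827 Hz  (b) Q = 3.79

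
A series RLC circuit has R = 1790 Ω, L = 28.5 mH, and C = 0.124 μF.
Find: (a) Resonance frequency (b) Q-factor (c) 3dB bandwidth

Step 1 — Resonance: ω₀ = 1/√(LC) = 1/√(0.0285·1.24e-07) = 1.682e+04 rad/s.
Step 2 — f₀ = ω₀/(2π) = 2677 Hz.
Step 3 — Series Q: Q = ω₀L/R = 1.682e+04·0.0285/1790 = 0.2678.
Step 4 — Bandwidth: Δω = ω₀/Q = 6.281e+04 rad/s; BW = Δω/(2π) = 9996 Hz.

(a) f₀ = 2677 Hz  (b) Q = 0.2678  (c) BW = 9996 Hz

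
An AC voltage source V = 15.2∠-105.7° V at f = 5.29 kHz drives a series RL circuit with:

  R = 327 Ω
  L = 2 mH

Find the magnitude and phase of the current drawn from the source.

Step 1 — Angular frequency: ω = 2π·f = 2π·5290 = 3.324e+04 rad/s.
Step 2 — Component impedances:
  R: Z = R = 327 Ω
  L: Z = jωL = j·3.324e+04·0.002 = 0 + j66.48 Ω
Step 3 — Series combination: Z_total = R + L = 327 + j66.48 Ω = 333.7∠11.5° Ω.
Step 4 — Source phasor: V = 15.2∠-105.7° V = -4.113 - j14.63 V.
Step 5 — Ohm's law: I = V / Z_total = (-4.113 - j14.63) / (327 + j66.48) = -0.02082 - j0.04052 A.
Step 6 — Convert to polar: |I| = 0.04555 A, ∠I = -117.2°.

I = 0.04555∠-117.2° A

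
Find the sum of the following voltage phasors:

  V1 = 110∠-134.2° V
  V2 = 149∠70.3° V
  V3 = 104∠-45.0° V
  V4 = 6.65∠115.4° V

Step 1 — Convert each phasor to rectangular form:
  V1 = 110·(cos(-134.2°) + j·sin(-134.2°)) = -76.69 - j78.86 V
  V2 = 149·(cos(70.3°) + j·sin(70.3°)) = 50.23 + j140.3 V
  V3 = 104·(cos(-45.0°) + j·sin(-45.0°)) = 73.54 - j73.54 V
  V4 = 6.65·(cos(115.4°) + j·sin(115.4°)) = -2.852 + j6.007 V
Step 2 — Sum components: V_total = 44.23 - j6.113 V.
Step 3 — Convert to polar: |V_total| = 44.65 V, ∠V_total = -7.9°.

V_total = 44.65∠-7.9° V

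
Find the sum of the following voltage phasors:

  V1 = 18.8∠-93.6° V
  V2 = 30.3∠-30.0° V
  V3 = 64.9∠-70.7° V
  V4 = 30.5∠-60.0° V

Step 1 — Convert each phasor to rectangular form:
  V1 = 18.8·(cos(-93.6°) + j·sin(-93.6°)) = -1.18 - j18.76 V
  V2 = 30.3·(cos(-30.0°) + j·sin(-30.0°)) = 26.24 - j15.15 V
  V3 = 64.9·(cos(-70.7°) + j·sin(-70.7°)) = 21.45 - j61.25 V
  V4 = 30.5·(cos(-60.0°) + j·sin(-60.0°)) = 15.25 - j26.41 V
Step 2 — Sum components: V_total = 61.76 - j121.6 V.
Step 3 — Convert to polar: |V_total| = 136.4 V, ∠V_total = -63.1°.

V_total = 136.4∠-63.1° V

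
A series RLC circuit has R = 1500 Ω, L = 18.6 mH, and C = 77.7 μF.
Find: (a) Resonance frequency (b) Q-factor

Step 1 — Resonance condition Im(Z)=0 gives ω₀ = 1/√(LC).
Step 2 — ω₀ = 1/√(0.0186·7.77e-05) = 831.8 rad/s.
Step 3 — f₀ = ω₀/(2π) = 132.4 Hz.
Step 4 — Series Q: Q = ω₀L/R = 831.8·0.0186/1500 = 0.01031.

(a) f₀ = 132.4 Hz  (b) Q = 0.01031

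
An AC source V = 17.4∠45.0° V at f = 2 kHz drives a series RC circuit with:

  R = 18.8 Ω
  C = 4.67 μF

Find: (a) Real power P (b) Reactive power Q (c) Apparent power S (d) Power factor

Step 1 — Angular frequency: ω = 2π·f = 2π·2000 = 1.257e+04 rad/s.
Step 2 — Component impedances:
  R: Z = R = 18.8 Ω
  C: Z = 1/(jωC) = -j/(ω·C) = 0 - j17.04 Ω
Step 3 — Series combination: Z_total = R + C = 18.8 - j17.04 Ω = 25.37∠-42.2° Ω.
Step 4 — Source phasor: V = 17.4∠45.0° V = 12.3 + j12.3 V.
Step 5 — Current: I = V / Z = 0.03363 + j0.6849 A = 0.6858∠87.2° A.
Step 6 — Complex power: S = V·I* = 8.841 - j8.013 VA.
Step 7 — Real power: P = Re(S) = 8.841 W.
Step 8 — Reactive power: Q = Im(S) = -8.013 VAR.
Step 9 — Apparent power: |S| = 11.93 VA.
Step 10 — Power factor: PF = P/|S| = 0.7409 (leading).

(a) P = 8.841 W  (b) Q = -8.013 VAR  (c) S = 11.93 VA  (d) PF = 0.7409 (leading)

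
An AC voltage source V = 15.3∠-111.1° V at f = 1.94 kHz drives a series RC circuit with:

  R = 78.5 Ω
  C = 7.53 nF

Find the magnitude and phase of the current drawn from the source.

Step 1 — Angular frequency: ω = 2π·f = 2π·1940 = 1.219e+04 rad/s.
Step 2 — Component impedances:
  R: Z = R = 78.5 Ω
  C: Z = 1/(jωC) = -j/(ω·C) = 0 - j1.089e+04 Ω
Step 3 — Series combination: Z_total = R + C = 78.5 - j1.089e+04 Ω = 1.09e+04∠-89.6° Ω.
Step 4 — Source phasor: V = 15.3∠-111.1° V = -5.508 - j14.27 V.
Step 5 — Ohm's law: I = V / Z_total = (-5.508 - j14.27) / (78.5 - j1.089e+04) = 0.001306 - j0.000515 A.
Step 6 — Convert to polar: |I| = 0.001404 A, ∠I = -21.5°.

I = 0.001404∠-21.5° A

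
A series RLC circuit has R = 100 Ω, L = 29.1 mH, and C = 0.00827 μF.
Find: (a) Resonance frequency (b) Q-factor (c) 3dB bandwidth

Step 1 — Resonance: ω₀ = 1/√(LC) = 1/√(0.0291·8.27e-09) = 6.446e+04 rad/s.
Step 2 — f₀ = ω₀/(2π) = 1.026e+04 Hz.
Step 3 — Series Q: Q = ω₀L/R = 6.446e+04·0.0291/100 = 18.76.
Step 4 — Bandwidth: Δω = ω₀/Q = 3436 rad/s; BW = Δω/(2π) = 546.9 Hz.

(a) f₀ = 1.026e+04 Hz  (b) Q = 18.76  (c) BW = 546.9 Hz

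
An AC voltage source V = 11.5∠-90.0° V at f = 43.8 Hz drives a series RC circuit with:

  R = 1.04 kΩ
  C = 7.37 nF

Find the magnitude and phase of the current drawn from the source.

Step 1 — Angular frequency: ω = 2π·f = 2π·43.8 = 275.2 rad/s.
Step 2 — Component impedances:
  R: Z = R = 1040 Ω
  C: Z = 1/(jωC) = -j/(ω·C) = 0 - j4.93e+05 Ω
Step 3 — Series combination: Z_total = R + C = 1040 - j4.93e+05 Ω = 4.93e+05∠-89.9° Ω.
Step 4 — Source phasor: V = 11.5∠-90.0° V = 0 - j11.5 V.
Step 5 — Ohm's law: I = V / Z_total = (0 - j11.5) / (1040 - j4.93e+05) = 2.332e-05 - j4.92e-08 A.
Step 6 — Convert to polar: |I| = 2.332e-05 A, ∠I = -0.1°.

I = 2.332e-05∠-0.1° A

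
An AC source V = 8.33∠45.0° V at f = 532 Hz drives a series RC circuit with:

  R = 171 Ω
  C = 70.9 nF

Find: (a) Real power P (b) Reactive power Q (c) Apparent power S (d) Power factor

Step 1 — Angular frequency: ω = 2π·f = 2π·532 = 3343 rad/s.
Step 2 — Component impedances:
  R: Z = R = 171 Ω
  C: Z = 1/(jωC) = -j/(ω·C) = 0 - j4220 Ω
Step 3 — Series combination: Z_total = R + C = 171 - j4220 Ω = 4223∠-87.7° Ω.
Step 4 — Source phasor: V = 8.33∠45.0° V = 5.89 + j5.89 V.
Step 5 — Current: I = V / Z = -0.001337 + j0.00145 A = 0.001973∠132.7° A.
Step 6 — Complex power: S = V·I* = 0.0006653 - j0.01642 VA.
Step 7 — Real power: P = Re(S) = 0.0006653 W.
Step 8 — Reactive power: Q = Im(S) = -0.01642 VAR.
Step 9 — Apparent power: |S| = 0.01643 VA.
Step 10 — Power factor: PF = P/|S| = 0.04049 (leading).

(a) P = 0.0006653 W  (b) Q = -0.01642 VAR  (c) S = 0.01643 VA  (d) PF = 0.04049 (leading)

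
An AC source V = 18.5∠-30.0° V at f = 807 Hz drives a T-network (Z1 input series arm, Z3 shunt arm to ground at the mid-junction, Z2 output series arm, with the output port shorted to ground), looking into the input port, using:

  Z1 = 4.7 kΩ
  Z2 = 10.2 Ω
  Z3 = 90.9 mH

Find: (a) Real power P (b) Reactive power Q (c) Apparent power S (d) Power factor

Step 1 — Angular frequency: ω = 2π·f = 2π·807 = 5071 rad/s.
Step 2 — Component impedances:
  Z1: Z = R = 4700 Ω
  Z2: Z = R = 10.2 Ω
  Z3: Z = jωL = j·5071·0.0909 = 0 + j460.9 Ω
Step 3 — With the output port shorted to ground, the output series arm Z2 runs from the junction to ground; the shunt arm Z3 also runs from the junction to ground. They appear in parallel: Z3 || Z2 = 10.2 + j0.2256 Ω.
Step 4 — Series with input arm Z1: Z_in = Z1 + (Z3 || Z2) = 4710 + j0.2256 Ω = 4710∠0.0° Ω.
Step 5 — Source phasor: V = 18.5∠-30.0° V = 16.02 - j9.25 V.
Step 6 — Current: I = V / Z = 0.003401 - j0.001964 A = 0.003928∠-30.0° A.
Step 7 — Complex power: S = V·I* = 0.07266 + j3.48e-06 VA.
Step 8 — Real power: P = Re(S) = 0.07266 W.
Step 9 — Reactive power: Q = Im(S) = 3.48e-06 VAR.
Step 10 — Apparent power: |S| = 0.07266 VA.
Step 11 — Power factor: PF = P/|S| = 1 (lagging).

(a) P = 0.07266 W  (b) Q = 3.48e-06 VAR  (c) S = 0.07266 VA  (d) PF = 1 (lagging)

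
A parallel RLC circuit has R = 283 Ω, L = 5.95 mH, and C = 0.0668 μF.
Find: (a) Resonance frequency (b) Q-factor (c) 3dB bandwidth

Step 1 — Resonance: ω₀ = 1/√(LC) = 1/√(0.00595·6.68e-08) = 5.016e+04 rad/s.
Step 2 — f₀ = ω₀/(2π) = 7983 Hz.
Step 3 — Parallel Q: Q = R/(ω₀L) = 283/(5.016e+04·0.00595) = 0.9482.
Step 4 — Bandwidth: Δω = ω₀/Q = 5.29e+04 rad/s; BW = Δω/(2π) = 8419 Hz.

(a) f₀ = 7983 Hz  (b) Q = 0.9482  (c) BW = 8419 Hz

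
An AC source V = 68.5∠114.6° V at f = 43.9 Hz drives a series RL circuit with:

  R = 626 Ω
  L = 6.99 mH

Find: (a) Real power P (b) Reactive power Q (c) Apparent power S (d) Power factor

Step 1 — Angular frequency: ω = 2π·f = 2π·43.9 = 275.8 rad/s.
Step 2 — Component impedances:
  R: Z = R = 626 Ω
  L: Z = jωL = j·275.8·0.00699 = 0 + j1.928 Ω
Step 3 — Series combination: Z_total = R + L = 626 + j1.928 Ω = 626∠0.2° Ω.
Step 4 — Source phasor: V = 68.5∠114.6° V = -28.52 + j62.28 V.
Step 5 — Current: I = V / Z = -0.04524 + j0.09963 A = 0.1094∠114.4° A.
Step 6 — Complex power: S = V·I* = 7.496 + j0.02309 VA.
Step 7 — Real power: P = Re(S) = 7.496 W.
Step 8 — Reactive power: Q = Im(S) = 0.02309 VAR.
Step 9 — Apparent power: |S| = 7.496 VA.
Step 10 — Power factor: PF = P/|S| = 1 (lagging).

(a) P = 7.496 W  (b) Q = 0.02309 VAR  (c) S = 7.496 VA  (d) PF = 1 (lagging)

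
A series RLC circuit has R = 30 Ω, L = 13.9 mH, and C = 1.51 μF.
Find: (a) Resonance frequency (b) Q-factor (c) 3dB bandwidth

Step 1 — Resonance: ω₀ = 1/√(LC) = 1/√(0.0139·1.51e-06) = 6902 rad/s.
Step 2 — f₀ = ω₀/(2π) = 1099 Hz.
Step 3 — Series Q: Q = ω₀L/R = 6902·0.0139/30 = 3.198.
Step 4 — Bandwidth: Δω = ω₀/Q = 2158 rad/s; BW = Δω/(2π) = 343.5 Hz.

(a) f₀ = 1099 Hz  (b) Q = 3.198  (c) BW = 343.5 Hz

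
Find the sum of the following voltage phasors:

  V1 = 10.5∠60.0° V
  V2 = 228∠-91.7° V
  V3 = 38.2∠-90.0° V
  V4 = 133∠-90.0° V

Step 1 — Convert each phasor to rectangular form:
  V1 = 10.5·(cos(60.0°) + j·sin(60.0°)) = 5.25 + j9.093 V
  V2 = 228·(cos(-91.7°) + j·sin(-91.7°)) = -6.764 - j227.9 V
  V3 = 38.2·(cos(-90.0°) + j·sin(-90.0°)) = 0 - j38.2 V
  V4 = 133·(cos(-90.0°) + j·sin(-90.0°)) = 0 - j133 V
Step 2 — Sum components: V_total = -1.514 - j390 V.
Step 3 — Convert to polar: |V_total| = 390 V, ∠V_total = -90.2°.

V_total = 390∠-90.2° V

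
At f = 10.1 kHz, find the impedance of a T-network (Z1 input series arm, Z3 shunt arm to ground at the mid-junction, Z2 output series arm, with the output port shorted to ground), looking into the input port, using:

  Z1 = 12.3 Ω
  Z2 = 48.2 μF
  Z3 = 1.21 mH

Step 1 — Angular frequency: ω = 2π·f = 2π·1.01e+04 = 6.346e+04 rad/s.
Step 2 — Component impedances:
  Z1: Z = R = 12.3 Ω
  Z2: Z = 1/(jωC) = -j/(ω·C) = 0 - j0.3269 Ω
  Z3: Z = jωL = j·6.346e+04·0.00121 = 0 + j76.79 Ω
Step 3 — With the output port shorted to ground, the output series arm Z2 runs from the junction to ground; the shunt arm Z3 also runs from the junction to ground. They appear in parallel: Z3 || Z2 = 0 - j0.3283 Ω.
Step 4 — Series with input arm Z1: Z_in = Z1 + (Z3 || Z2) = 12.3 - j0.3283 Ω = 12.3∠-1.5° Ω.

Z = 12.3 - j0.3283 Ω = 12.3∠-1.5° Ω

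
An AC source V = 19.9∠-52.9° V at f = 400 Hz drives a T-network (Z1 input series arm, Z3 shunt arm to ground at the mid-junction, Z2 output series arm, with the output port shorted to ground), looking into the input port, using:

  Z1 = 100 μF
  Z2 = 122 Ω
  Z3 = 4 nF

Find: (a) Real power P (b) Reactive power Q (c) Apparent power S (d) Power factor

Step 1 — Angular frequency: ω = 2π·f = 2π·400 = 2513 rad/s.
Step 2 — Component impedances:
  Z1: Z = 1/(jωC) = -j/(ω·C) = 0 - j3.979 Ω
  Z2: Z = R = 122 Ω
  Z3: Z = 1/(jωC) = -j/(ω·C) = 0 - j9.947e+04 Ω
Step 3 — With the output port shorted to ground, the output series arm Z2 runs from the junction to ground; the shunt arm Z3 also runs from the junction to ground. They appear in parallel: Z3 || Z2 = 122 - j0.1496 Ω.
Step 4 — Series with input arm Z1: Z_in = Z1 + (Z3 || Z2) = 122 - j4.129 Ω = 122.1∠-1.9° Ω.
Step 5 — Source phasor: V = 19.9∠-52.9° V = 12 - j15.87 V.
Step 6 — Current: I = V / Z = 0.1027 - j0.1266 A = 0.163∠-51.0° A.
Step 7 — Complex power: S = V·I* = 3.242 - j0.1097 VA.
Step 8 — Real power: P = Re(S) = 3.242 W.
Step 9 — Reactive power: Q = Im(S) = -0.1097 VAR.
Step 10 — Apparent power: |S| = 3.244 VA.
Step 11 — Power factor: PF = P/|S| = 0.9994 (leading).

(a) P = 3.242 W  (b) Q = -0.1097 VAR  (c) S = 3.244 VA  (d) PF = 0.9994 (leading)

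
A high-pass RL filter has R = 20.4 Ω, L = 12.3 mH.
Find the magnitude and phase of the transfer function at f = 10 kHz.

Step 1 — Angular frequency: ω = 2π·1e+04 = 6.283e+04 rad/s.
Step 2 — Transfer function: H(jω) = jωL/(R + jωL).
Step 3 — Numerator jωL = j·772.8; denominator R + jωL = 20.4 + j772.8.
Step 4 — H = 0.9993 + j0.02638.
Step 5 — Magnitude: |H| = 0.9997 (-0.0 dB); phase: φ = 1.5°.

|H| = 0.9997 (-0.0 dB), φ = 1.5°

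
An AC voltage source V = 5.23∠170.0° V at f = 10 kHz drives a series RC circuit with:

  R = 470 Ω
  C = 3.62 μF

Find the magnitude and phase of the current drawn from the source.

Step 1 — Angular frequency: ω = 2π·f = 2π·1e+04 = 6.283e+04 rad/s.
Step 2 — Component impedances:
  R: Z = R = 470 Ω
  C: Z = 1/(jωC) = -j/(ω·C) = 0 - j4.397 Ω
Step 3 — Series combination: Z_total = R + C = 470 - j4.397 Ω = 470∠-0.5° Ω.
Step 4 — Source phasor: V = 5.23∠170.0° V = -5.151 + j0.9082 V.
Step 5 — Ohm's law: I = V / Z_total = (-5.151 + j0.9082) / (470 - j4.397) = -0.01098 + j0.00183 A.
Step 6 — Convert to polar: |I| = 0.01113 A, ∠I = 170.5°.

I = 0.01113∠170.5° A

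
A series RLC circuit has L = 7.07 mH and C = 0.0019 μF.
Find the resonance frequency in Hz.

Step 1 — Resonance condition Im(Z)=0 gives ω₀ = 1/√(LC).
Step 2 — ω₀ = 1/√(0.00707·1.9e-09) = 2.728e+05 rad/s.
Step 3 — f₀ = ω₀/(2π) = 4.342e+04 Hz.

f₀ = 4.342e+04 Hz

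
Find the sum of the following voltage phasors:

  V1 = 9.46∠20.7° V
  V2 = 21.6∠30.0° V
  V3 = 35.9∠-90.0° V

Step 1 — Convert each phasor to rectangular form:
  V1 = 9.46·(cos(20.7°) + j·sin(20.7°)) = 8.849 + j3.344 V
  V2 = 21.6·(cos(30.0°) + j·sin(30.0°)) = 18.71 + j10.8 V
  V3 = 35.9·(cos(-90.0°) + j·sin(-90.0°)) = 0 - j35.9 V
Step 2 — Sum components: V_total = 27.56 - j21.76 V.
Step 3 — Convert to polar: |V_total| = 35.11 V, ∠V_total = -38.3°.

V_total = 35.11∠-38.3° V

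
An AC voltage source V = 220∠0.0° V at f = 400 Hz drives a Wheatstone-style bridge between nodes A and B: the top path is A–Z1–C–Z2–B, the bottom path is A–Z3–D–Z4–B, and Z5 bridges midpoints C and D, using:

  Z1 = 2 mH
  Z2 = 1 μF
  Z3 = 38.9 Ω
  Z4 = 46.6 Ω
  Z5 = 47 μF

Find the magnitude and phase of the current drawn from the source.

Step 1 — Angular frequency: ω = 2π·f = 2π·400 = 2513 rad/s.
Step 2 — Component impedances:
  Z1: Z = jωL = j·2513·0.002 = 0 + j5.027 Ω
  Z2: Z = 1/(jωC) = -j/(ω·C) = 0 - j397.9 Ω
  Z3: Z = R = 38.9 Ω
  Z4: Z = R = 46.6 Ω
  Z5: Z = 1/(jωC) = -j/(ω·C) = 0 - j8.466 Ω
Step 3 — Bridge requires nodal analysis (the Z5 bridge couples midpoints C and D, so the two paths cannot be reduced to a simple series/parallel combination). Setting node B to ground and injecting 1 A at node A, the 3-node admittance system at A, C, D solves to V_A = Z_AB = 44.34 - j8.452 Ω = 45.14∠-10.8° Ω.
Step 4 — Source phasor: V = 220∠0.0° V = 220 V.
Step 5 — Ohm's law: I = V / Z_total = (220) / (44.34 - j8.452) = 4.787 + j0.9125 A.
Step 6 — Convert to polar: |I| = 4.874 A, ∠I = 10.8°.

I = 4.874∠10.8° A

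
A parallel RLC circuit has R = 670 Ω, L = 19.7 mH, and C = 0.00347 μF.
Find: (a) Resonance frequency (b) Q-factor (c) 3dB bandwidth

Step 1 — Resonance: ω₀ = 1/√(LC) = 1/√(0.0197·3.47e-09) = 1.209e+05 rad/s.
Step 2 — f₀ = ω₀/(2π) = 1.925e+04 Hz.
Step 3 — Parallel Q: Q = R/(ω₀L) = 670/(1.209e+05·0.0197) = 0.2812.
Step 4 — Bandwidth: Δω = ω₀/Q = 4.301e+05 rad/s; BW = Δω/(2π) = 6.846e+04 Hz.

(a) f₀ = 1.925e+04 Hz  (b) Q = 0.2812  (c) BW = 6.846e+04 Hz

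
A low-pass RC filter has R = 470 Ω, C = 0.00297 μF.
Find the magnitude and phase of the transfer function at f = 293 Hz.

Step 1 — Angular frequency: ω = 2π·293 = 1841 rad/s.
Step 2 — Transfer function: H(jω) = 1/(1 + jωRC).
Step 3 — Denominator: 1 + jωRC = 1 + j·1841·470·2.97e-09 = 1 + j0.00257.
Step 4 — H = 1 - j0.00257.
Step 5 — Magnitude: |H| = 1 (-0.0 dB); phase: φ = -0.1°.

|H| = 1 (-0.0 dB), φ = -0.1°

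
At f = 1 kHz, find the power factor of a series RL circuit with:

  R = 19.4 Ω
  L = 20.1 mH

Step 1 — Angular frequency: ω = 2π·f = 2π·1000 = 6283 rad/s.
Step 2 — Component impedances:
  R: Z = R = 19.4 Ω
  L: Z = jωL = j·6283·0.0201 = 0 + j126.3 Ω
Step 3 — Series combination: Z_total = R + L = 19.4 + j126.3 Ω = 127.8∠81.3° Ω.
Step 4 — Power factor: PF = cos(φ) = Re(Z)/|Z| = 19.4/127.8 = 0.1518.
Step 5 — Type: Im(Z) = 126.3 ⇒ lagging (phase φ = 81.3°).

PF = 0.1518 (lagging, φ = 81.3°)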